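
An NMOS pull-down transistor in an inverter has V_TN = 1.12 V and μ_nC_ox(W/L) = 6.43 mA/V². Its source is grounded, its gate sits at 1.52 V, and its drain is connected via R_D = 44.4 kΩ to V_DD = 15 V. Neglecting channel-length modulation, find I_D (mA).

I_D = 0.334 mA

V_GS = V_G = 1.52 V, so V_ov = 1.52 − 1.12 = 0.4 V.
Assume saturation: I_D = ½ k_n V_ov² = 0.5 × 6.43 × 0.4² = 0.514 mA, giving V_DS = V_DD − I_D R_D = 15 − 0.514 × 44.4 = -7.84 V.
But -7.84 V < V_ov = 0.4 V, so the device is actually in triode.
In triode I_D = k_n[V_ov V_DS − ½ V_DS²] and I_D = (V_DD − V_DS)/R_D. Equating: 143 V_DS² − 115.2 V_DS + 15 = 0, giving V_DS = 0.163 V (the root below V_ov).
I_D = (15 − 0.163) / 44.4 = 0.334 mA.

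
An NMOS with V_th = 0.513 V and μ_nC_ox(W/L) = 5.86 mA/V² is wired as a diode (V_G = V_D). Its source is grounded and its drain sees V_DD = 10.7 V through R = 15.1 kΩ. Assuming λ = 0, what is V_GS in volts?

With gate tied to drain, V_GS = V_DS ≥ V_GS − V_th, so the device is in saturation.
KCL at the drain: ½ k_n (V_GS − V_th)² = (V_DD − V_GS)/R.
Let x = V_GS − 0.513. Then 44.2 x² + x − 10.19 = 0, giving x = 0.469 V (positive root), so V_GS = 0.982 V.
I_D = (V_DD − V_GS)/R = (10.7 − 0.982) / 15.1 = 0.644 mA.

V_GS = 0.982 V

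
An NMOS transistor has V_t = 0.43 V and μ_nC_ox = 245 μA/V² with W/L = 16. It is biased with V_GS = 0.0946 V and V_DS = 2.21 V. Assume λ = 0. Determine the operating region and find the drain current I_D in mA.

V_GS = 0.0946 V < V_t = 0.43 V, so the transistor is in cutoff.

Cutoff; I_D = 0 mA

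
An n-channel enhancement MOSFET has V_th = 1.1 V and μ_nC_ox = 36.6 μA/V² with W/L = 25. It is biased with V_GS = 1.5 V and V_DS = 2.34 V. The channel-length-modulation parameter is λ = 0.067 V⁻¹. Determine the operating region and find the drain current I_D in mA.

Saturation; I_D = 0.0847 mA

k_n = μ_nC_ox · (W/L) = 0.915 mA/V².
V_ov = V_GS − V_th = 1.5 − 1.1 = 0.4 V.
Since V_DS = 2.34 V ≥ V_ov = 0.4 V, the device is in saturation.
I_D = ½ k_n V_ov² (1 + λ V_DS) = 0.5 × 0.915 × 0.4² × (1 + 0.067 × 2.34) = 0.0847 mA.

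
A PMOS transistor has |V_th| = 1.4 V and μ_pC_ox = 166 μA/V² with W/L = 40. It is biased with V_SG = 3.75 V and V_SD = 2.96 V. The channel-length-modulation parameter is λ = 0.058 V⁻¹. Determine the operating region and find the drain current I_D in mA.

k_p = μ_pC_ox · (W/L) = 6.64 mA/V².
V_ov = V_SG − |V_th| = 3.75 − 1.4 = 2.35 V.
Since V_SD = 2.96 V ≥ V_ov = 2.35 V, the device is in saturation.
I_D = ½ k_p V_ov² (1 + λ V_SD) = 0.5 × 6.64 × 2.35² × (1 + 0.058 × 2.96) = 21.5 mA.

Saturation; I_D = 21.5 mA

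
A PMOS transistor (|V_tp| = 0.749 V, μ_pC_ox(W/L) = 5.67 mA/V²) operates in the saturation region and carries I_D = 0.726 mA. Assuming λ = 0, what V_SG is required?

In saturation I_D = ½ k_p (V_SG − |V_tp|)², so V_SG − |V_tp| = √(2 I_D / k_p) = √(2 × 0.726 / 5.67) = 0.506 V.
V_SG = 0.749 + 0.506 = 1.26 V.

V_SG = 1.26 V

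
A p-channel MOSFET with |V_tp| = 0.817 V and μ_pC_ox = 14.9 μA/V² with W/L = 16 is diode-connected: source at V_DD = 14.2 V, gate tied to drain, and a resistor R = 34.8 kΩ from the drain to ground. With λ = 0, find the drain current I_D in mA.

I_D = 0.336 mA

With gate tied to drain, V_SG = V_SD ≥ V_SG − |V_tp|, so the device is in saturation.
k_p = μ_pC_ox · (W/L) = 0.2384 mA/V².
KCL at the drain: ½ k_p (V_SG − |V_tp|)² = (V_DD − V_SG)/R.
Let x = V_SG − 0.817. Then 4.15 x² + x − 13.38 = 0, giving x = 1.68 V (positive root), so V_SG = 2.5 V.
I_D = (V_DD − V_SG)/R = (14.2 − 2.5) / 34.8 = 0.336 mA.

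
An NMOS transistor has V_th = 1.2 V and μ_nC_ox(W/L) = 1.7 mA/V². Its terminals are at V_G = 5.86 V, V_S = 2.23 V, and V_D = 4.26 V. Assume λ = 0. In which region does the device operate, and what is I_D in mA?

Triode; I_D = 4.88 mA

V_GS = V_G − V_S = 5.86 − 2.23 = 3.63 V; V_DS = V_D − V_S = 4.26 − 2.23 = 2.03 V.
V_ov = V_GS − V_th = 3.63 − 1.2 = 2.43 V.
Since V_DS = 2.03 V < V_ov = 2.43 V, the device is in the triode region.
I_D = k_n [V_ov · V_DS − ½ V_DS²] = 1.7 × [2.43 × 2.03 − 0.5 × 2.03²] = 4.88 mA.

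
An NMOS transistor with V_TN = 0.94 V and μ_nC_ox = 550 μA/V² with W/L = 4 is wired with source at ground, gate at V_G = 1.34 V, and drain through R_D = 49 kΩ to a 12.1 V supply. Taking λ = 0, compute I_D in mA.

I_D = 0.176 mA

V_GS = V_G = 1.34 V, so V_ov = 1.34 − 0.94 = 0.4 V.
k_n = μ_nC_ox · (W/L) = 2.2 mA/V².
Assume saturation: I_D = ½ k_n V_ov² = 0.5 × 2.2 × 0.4² = 0.176 mA, giving V_DS = V_DD − I_D R_D = 12.1 − 0.176 × 49 = 3.48 V.
V_DS = 3.48 V ≥ V_ov = 0.4 V, confirming saturation.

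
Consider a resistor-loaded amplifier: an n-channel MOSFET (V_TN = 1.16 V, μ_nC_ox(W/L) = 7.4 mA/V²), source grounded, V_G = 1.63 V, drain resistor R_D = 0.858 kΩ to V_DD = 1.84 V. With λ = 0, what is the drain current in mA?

I_D = 0.817 mA

V_GS = V_G = 1.63 V, so V_ov = 1.63 − 1.16 = 0.47 V.
Assume saturation: I_D = ½ k_n V_ov² = 0.5 × 7.4 × 0.47² = 0.817 mA, giving V_DS = V_DD − I_D R_D = 1.84 − 0.817 × 0.858 = 1.14 V.
V_DS = 1.14 V ≥ V_ov = 0.47 V, confirming saturation.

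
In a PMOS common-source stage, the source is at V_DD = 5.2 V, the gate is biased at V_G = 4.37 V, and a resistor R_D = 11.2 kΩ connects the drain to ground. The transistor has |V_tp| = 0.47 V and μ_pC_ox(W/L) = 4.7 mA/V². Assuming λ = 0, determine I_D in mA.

I_D = 0.305 mA

V_SG = V_DD − V_G = 5.2 − 4.37 = 0.83 V, so V_ov = 0.83 − 0.47 = 0.36 V.
Assume saturation: I_D = ½ k_p V_ov² = 0.5 × 4.7 × 0.36² = 0.305 mA, giving V_SD = V_DD − I_D R_D = 5.2 − 0.305 × 11.2 = 1.79 V.
V_SD = 1.79 V ≥ V_ov = 0.36 V, confirming saturation.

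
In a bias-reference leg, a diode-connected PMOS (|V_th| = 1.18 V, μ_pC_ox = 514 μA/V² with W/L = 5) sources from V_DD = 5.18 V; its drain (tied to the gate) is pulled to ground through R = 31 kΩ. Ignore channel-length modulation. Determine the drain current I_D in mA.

With gate tied to drain, V_SG = V_SD ≥ V_SG − |V_th|, so the device is in saturation.
k_p = μ_pC_ox · (W/L) = 2.57 mA/V².
KCL at the drain: ½ k_p (V_SG − |V_th|)² = (V_DD − V_SG)/R.
Let x = V_SG − 1.18. Then 39.8 x² + x − 4 = 0, giving x = 0.305 V (positive root), so V_SG = 1.48 V.
I_D = (V_DD − V_SG)/R = (5.18 − 1.48) / 31 = 0.119 mA.

I_D = 0.119 mA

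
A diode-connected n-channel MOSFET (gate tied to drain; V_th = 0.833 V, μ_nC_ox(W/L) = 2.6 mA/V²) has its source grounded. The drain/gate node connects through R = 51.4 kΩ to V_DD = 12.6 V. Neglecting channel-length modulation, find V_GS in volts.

With gate tied to drain, V_GS = V_DS ≥ V_GS − V_th, so the device is in saturation.
KCL at the drain: ½ k_n (V_GS − V_th)² = (V_DD − V_GS)/R.
Let x = V_GS − 0.833. Then 66.8 x² + x − 11.77 = 0, giving x = 0.412 V (positive root), so V_GS = 1.25 V.
I_D = (V_DD − V_GS)/R = (12.6 − 1.25) / 51.4 = 0.221 mA.

V_GS = 1.25 V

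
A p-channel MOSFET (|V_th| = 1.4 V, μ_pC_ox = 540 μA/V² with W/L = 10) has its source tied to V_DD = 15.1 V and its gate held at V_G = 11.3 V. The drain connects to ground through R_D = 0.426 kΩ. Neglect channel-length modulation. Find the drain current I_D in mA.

I_D = 15.6 mA

V_SG = V_DD − V_G = 15.1 − 11.3 = 3.8 V, so V_ov = 3.8 − 1.4 = 2.4 V.
k_p = μ_pC_ox · (W/L) = 5.4 mA/V².
Assume saturation: I_D = ½ k_p V_ov² = 0.5 × 5.4 × 2.4² = 15.6 mA, giving V_SD = V_DD − I_D R_D = 15.1 − 15.6 × 0.426 = 8.47 V.
V_SD = 8.47 V ≥ V_ov = 2.4 V, confirming saturation.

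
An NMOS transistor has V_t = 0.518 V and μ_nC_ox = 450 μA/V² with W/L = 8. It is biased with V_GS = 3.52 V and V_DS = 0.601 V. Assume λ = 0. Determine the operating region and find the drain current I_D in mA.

Triode; I_D = 5.84 mA

k_n = μ_nC_ox · (W/L) = 3.6 mA/V².
V_ov = V_GS − V_t = 3.52 − 0.518 = 3 V.
Since V_DS = 0.601 V < V_ov = 3 V, the device is in the triode region.
I_D = k_n [V_ov · V_DS − ½ V_DS²] = 3.6 × [3 × 0.601 − 0.5 × 0.601²] = 5.84 mA.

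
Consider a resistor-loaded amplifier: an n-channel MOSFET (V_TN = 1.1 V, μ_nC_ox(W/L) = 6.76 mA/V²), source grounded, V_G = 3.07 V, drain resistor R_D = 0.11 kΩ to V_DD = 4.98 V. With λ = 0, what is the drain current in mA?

V_GS = V_G = 3.07 V, so V_ov = 3.07 − 1.1 = 1.97 V.
Assume saturation: I_D = ½ k_n V_ov² = 0.5 × 6.76 × 1.97² = 13.1 mA, giving V_DS = V_DD − I_D R_D = 4.98 − 13.1 × 0.11 = 3.54 V.
V_DS = 3.54 V ≥ V_ov = 1.97 V, confirming saturation.

I_D = 13.1 mA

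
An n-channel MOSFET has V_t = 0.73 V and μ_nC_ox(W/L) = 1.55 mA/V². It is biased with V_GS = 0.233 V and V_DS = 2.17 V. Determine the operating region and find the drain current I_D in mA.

V_GS = 0.233 V < V_t = 0.73 V, so the transistor is in cutoff.

Cutoff; I_D = 0 mA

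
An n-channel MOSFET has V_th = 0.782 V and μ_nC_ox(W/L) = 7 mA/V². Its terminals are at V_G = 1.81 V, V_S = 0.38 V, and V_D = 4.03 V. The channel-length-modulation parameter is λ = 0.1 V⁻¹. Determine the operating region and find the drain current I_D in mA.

Saturation; I_D = 2.01 mA

V_GS = V_G − V_S = 1.81 − 0.38 = 1.43 V; V_DS = V_D − V_S = 4.03 − 0.38 = 3.65 V.
V_ov = V_GS − V_th = 1.43 − 0.782 = 0.648 V.
Since V_DS = 3.65 V ≥ V_ov = 0.648 V, the device is in saturation.
I_D = ½ k_n V_ov² (1 + λ V_DS) = 0.5 × 7 × 0.648² × (1 + 0.1 × 3.65) = 2.01 mA.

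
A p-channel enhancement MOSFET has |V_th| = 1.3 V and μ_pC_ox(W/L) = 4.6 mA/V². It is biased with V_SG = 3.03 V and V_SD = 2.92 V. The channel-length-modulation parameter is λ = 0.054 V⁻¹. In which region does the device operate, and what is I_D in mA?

V_ov = V_SG − |V_th| = 3.03 − 1.3 = 1.73 V.
Since V_SD = 2.92 V ≥ V_ov = 1.73 V, the device is in saturation.
I_D = ½ k_p V_ov² (1 + λ V_SD) = 0.5 × 4.6 × 1.73² × (1 + 0.054 × 2.92) = 7.97 mA.

Saturation; I_D = 7.97 mA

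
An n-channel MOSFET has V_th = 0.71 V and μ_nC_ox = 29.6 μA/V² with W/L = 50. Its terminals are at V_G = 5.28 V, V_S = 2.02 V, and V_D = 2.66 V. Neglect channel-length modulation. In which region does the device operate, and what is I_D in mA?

Triode; I_D = 2.11 mA

V_GS = V_G − V_S = 5.28 − 2.02 = 3.26 V; V_DS = V_D − V_S = 2.66 − 2.02 = 0.64 V.
k_n = μ_nC_ox · (W/L) = 1.48 mA/V².
V_ov = V_GS − V_th = 3.26 − 0.71 = 2.55 V.
Since V_DS = 0.64 V < V_ov = 2.55 V, the device is in the triode region.
I_D = k_n [V_ov · V_DS − ½ V_DS²] = 1.48 × [2.55 × 0.64 − 0.5 × 0.64²] = 2.11 mA.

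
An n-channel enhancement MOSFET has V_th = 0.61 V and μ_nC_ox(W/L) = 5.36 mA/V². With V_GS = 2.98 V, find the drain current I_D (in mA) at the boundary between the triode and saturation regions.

At the boundary V_DS = V_ov = V_GS − V_th = 2.98 − 0.61 = 2.37 V.
I_D = ½ k_n V_ov² = 0.5 × 5.36 × 2.37² = 15.1 mA.

I_D = 15.1 mA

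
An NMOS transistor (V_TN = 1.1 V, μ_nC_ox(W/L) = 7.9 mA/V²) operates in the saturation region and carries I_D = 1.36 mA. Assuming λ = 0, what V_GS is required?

V_GS = 1.69 V

In saturation I_D = ½ k_n (V_GS − V_TN)², so V_GS − V_TN = √(2 I_D / k_n) = √(2 × 1.36 / 7.9) = 0.587 V.
V_GS = 1.1 + 0.587 = 1.69 V.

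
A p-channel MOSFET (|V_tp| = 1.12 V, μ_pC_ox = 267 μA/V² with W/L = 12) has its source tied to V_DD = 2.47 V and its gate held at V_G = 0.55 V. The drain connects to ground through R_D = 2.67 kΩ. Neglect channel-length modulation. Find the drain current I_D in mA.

I_D = 0.774 mA

V_SG = V_DD − V_G = 2.47 − 0.55 = 1.92 V, so V_ov = 1.92 − 1.12 = 0.8 V.
k_p = μ_pC_ox · (W/L) = 3.204 mA/V².
Assume saturation: I_D = ½ k_p V_ov² = 0.5 × 3.204 × 0.8² = 1.03 mA, giving V_SD = V_DD − I_D R_D = 2.47 − 1.03 × 2.67 = -0.267 V.
But -0.267 V < V_ov = 0.8 V, so the device is actually in triode.
In triode I_D = k_p[V_ov V_SD − ½ V_SD²] and I_D = (V_DD − V_SD)/R_D. Equating: 4.28 V_SD² − 7.844 V_SD + 2.47 = 0, giving V_SD = 0.404 V (the root below V_ov).
I_D = (2.47 − 0.404) / 2.67 = 0.774 mA.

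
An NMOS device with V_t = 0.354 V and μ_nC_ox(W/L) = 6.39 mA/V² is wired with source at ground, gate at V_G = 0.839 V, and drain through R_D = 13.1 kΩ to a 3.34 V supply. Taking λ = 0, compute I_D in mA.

V_GS = V_G = 0.839 V, so V_ov = 0.839 − 0.354 = 0.485 V.
Assume saturation: I_D = ½ k_n V_ov² = 0.5 × 6.39 × 0.485² = 0.752 mA, giving V_DS = V_DD − I_D R_D = 3.34 − 0.752 × 13.1 = -6.51 V.
But -6.51 V < V_ov = 0.485 V, so the device is actually in triode.
In triode I_D = k_n[V_ov V_DS − ½ V_DS²] and I_D = (V_DD − V_DS)/R_D. Equating: 41.9 V_DS² − 41.6 V_DS + 3.34 = 0, giving V_DS = 0.0881 V (the root below V_ov).
I_D = (3.34 − 0.0881) / 13.1 = 0.248 mA.

I_D = 0.248 mA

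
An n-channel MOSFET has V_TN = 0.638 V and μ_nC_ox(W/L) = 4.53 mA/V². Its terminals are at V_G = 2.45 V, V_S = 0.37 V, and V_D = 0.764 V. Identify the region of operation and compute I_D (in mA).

Triode; I_D = 2.22 mA

V_GS = V_G − V_S = 2.45 − 0.37 = 2.08 V; V_DS = V_D − V_S = 0.764 − 0.37 = 0.394 V.
V_ov = V_GS − V_TN = 2.08 − 0.638 = 1.44 V.
Since V_DS = 0.394 V < V_ov = 1.44 V, the device is in the triode region.
I_D = k_n [V_ov · V_DS − ½ V_DS²] = 4.53 × [1.44 × 0.394 − 0.5 × 0.394²] = 2.22 mA.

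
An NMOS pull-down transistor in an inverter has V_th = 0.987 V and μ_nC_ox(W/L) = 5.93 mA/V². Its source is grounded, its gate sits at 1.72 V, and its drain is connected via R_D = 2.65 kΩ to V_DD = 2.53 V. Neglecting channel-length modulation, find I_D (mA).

V_GS = V_G = 1.72 V, so V_ov = 1.72 − 0.987 = 0.733 V.
Assume saturation: I_D = ½ k_n V_ov² = 0.5 × 5.93 × 0.733² = 1.59 mA, giving V_DS = V_DD − I_D R_D = 2.53 − 1.59 × 2.65 = -1.69 V.
But -1.69 V < V_ov = 0.733 V, so the device is actually in triode.
In triode I_D = k_n[V_ov V_DS − ½ V_DS²] and I_D = (V_DD − V_DS)/R_D. Equating: 7.86 V_DS² − 12.52 V_DS + 2.53 = 0, giving V_DS = 0.237 V (the root below V_ov).
I_D = (2.53 − 0.237) / 2.65 = 0.865 mA.

I_D = 0.865 mA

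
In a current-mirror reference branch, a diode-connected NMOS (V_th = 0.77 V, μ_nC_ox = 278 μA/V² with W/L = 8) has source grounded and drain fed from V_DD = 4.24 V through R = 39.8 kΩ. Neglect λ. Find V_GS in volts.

V_GS = 1.04 V

With gate tied to drain, V_GS = V_DS ≥ V_GS − V_th, so the device is in saturation.
k_n = μ_nC_ox · (W/L) = 2.224 mA/V².
KCL at the drain: ½ k_n (V_GS − V_th)² = (V_DD − V_GS)/R.
Let x = V_GS − 0.77. Then 44.3 x² + x − 3.47 = 0, giving x = 0.269 V (positive root), so V_GS = 1.04 V.
I_D = (V_DD − V_GS)/R = (4.24 − 1.04) / 39.8 = 0.0804 mA.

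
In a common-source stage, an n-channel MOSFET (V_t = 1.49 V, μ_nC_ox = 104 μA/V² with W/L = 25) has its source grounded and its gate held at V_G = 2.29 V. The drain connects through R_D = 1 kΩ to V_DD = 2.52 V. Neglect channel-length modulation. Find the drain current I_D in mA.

V_GS = V_G = 2.29 V, so V_ov = 2.29 − 1.49 = 0.8 V.
k_n = μ_nC_ox · (W/L) = 2.6 mA/V².
Assume saturation: I_D = ½ k_n V_ov² = 0.5 × 2.6 × 0.8² = 0.832 mA, giving V_DS = V_DD − I_D R_D = 2.52 − 0.832 × 1 = 1.69 V.
V_DS = 1.69 V ≥ V_ov = 0.8 V, confirming saturation.

I_D = 0.832 mA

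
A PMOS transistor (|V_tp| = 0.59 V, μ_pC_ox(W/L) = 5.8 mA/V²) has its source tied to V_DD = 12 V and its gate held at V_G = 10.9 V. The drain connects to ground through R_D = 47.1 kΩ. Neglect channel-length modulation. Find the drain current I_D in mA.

I_D = 0.253 mA

V_SG = V_DD − V_G = 12 − 10.9 = 1.1 V, so V_ov = 1.1 − 0.59 = 0.51 V.
Assume saturation: I_D = ½ k_p V_ov² = 0.5 × 5.8 × 0.51² = 0.754 mA, giving V_SD = V_DD − I_D R_D = 12 − 0.754 × 47.1 = -23.5 V.
But -23.5 V < V_ov = 0.51 V, so the device is actually in triode.
In triode I_D = k_p[V_ov V_SD − ½ V_SD²] and I_D = (V_DD − V_SD)/R_D. Equating: 137 V_SD² − 140.3 V_SD + 12 = 0, giving V_SD = 0.0941 V (the root below V_ov).
I_D = (12 − 0.0941) / 47.1 = 0.253 mA.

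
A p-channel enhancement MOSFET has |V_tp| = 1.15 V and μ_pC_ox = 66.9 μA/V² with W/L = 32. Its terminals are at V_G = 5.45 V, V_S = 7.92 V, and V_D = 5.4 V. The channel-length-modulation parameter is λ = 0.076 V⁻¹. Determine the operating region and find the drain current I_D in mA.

Saturation; I_D = 2.22 mA

V_SG = V_S − V_G = 7.92 − 5.45 = 2.47 V; V_SD = V_S − V_D = 7.92 − 5.4 = 2.52 V.
k_p = μ_pC_ox · (W/L) = 2.141 mA/V².
V_ov = V_SG − |V_tp| = 2.47 − 1.15 = 1.32 V.
Since V_SD = 2.52 V ≥ V_ov = 1.32 V, the device is in saturation.
I_D = ½ k_p V_ov² (1 + λ V_SD) = 0.5 × 2.141 × 1.32² × (1 + 0.076 × 2.52) = 2.22 mA.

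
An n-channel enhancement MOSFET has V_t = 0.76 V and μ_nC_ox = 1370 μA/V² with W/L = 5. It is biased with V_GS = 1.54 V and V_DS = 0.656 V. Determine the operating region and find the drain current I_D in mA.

Triode; I_D = 2.03 mA

k_n = μ_nC_ox · (W/L) = 6.85 mA/V².
V_ov = V_GS − V_t = 1.54 − 0.76 = 0.78 V.
Since V_DS = 0.656 V < V_ov = 0.78 V, the device is in the triode region.
I_D = k_n [V_ov · V_DS − ½ V_DS²] = 6.85 × [0.78 × 0.656 − 0.5 × 0.656²] = 2.03 mA.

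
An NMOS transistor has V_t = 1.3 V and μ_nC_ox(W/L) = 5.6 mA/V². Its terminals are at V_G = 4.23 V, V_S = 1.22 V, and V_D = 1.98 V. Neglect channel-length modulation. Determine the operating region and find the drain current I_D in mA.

V_GS = V_G − V_S = 4.23 − 1.22 = 3.01 V; V_DS = V_D − V_S = 1.98 − 1.22 = 0.76 V.
V_ov = V_GS − V_t = 3.01 − 1.3 = 1.71 V.
Since V_DS = 0.76 V < V_ov = 1.71 V, the device is in the triode region.
I_D = k_n [V_ov · V_DS − ½ V_DS²] = 5.6 × [1.71 × 0.76 − 0.5 × 0.76²] = 5.66 mA.

Triode; I_D = 5.66 mA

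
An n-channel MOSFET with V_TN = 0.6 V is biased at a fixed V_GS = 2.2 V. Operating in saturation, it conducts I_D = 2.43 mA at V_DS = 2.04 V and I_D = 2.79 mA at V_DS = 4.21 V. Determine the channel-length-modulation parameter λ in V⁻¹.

λ = 0.0793 V⁻¹

With V_GS fixed, I_D ∝ (1 + λ V_DS) in saturation, so I_D2/I_D1 = (1 + λ V_DS2)/(1 + λ V_DS1).
2.79/2.43 = 1.148 = (1 + 4.21 λ)/(1 + 2.04 λ).
Solving: λ (I_D1 V_DS2 − I_D2 V_DS1) = I_D2 − I_D1, so λ = (2.79 − 2.43) / (2.43 × 4.21 − 2.79 × 2.04) = 0.36 / 4.54 = 0.0793 V⁻¹.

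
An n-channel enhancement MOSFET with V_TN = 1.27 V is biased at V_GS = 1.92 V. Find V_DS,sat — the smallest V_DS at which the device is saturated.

The boundary between triode and saturation is V_DS = V_GS − V_TN = V_ov.
V_ov = 1.92 − 1.27 = 0.65 V.

V_DS,sat = 0.650 V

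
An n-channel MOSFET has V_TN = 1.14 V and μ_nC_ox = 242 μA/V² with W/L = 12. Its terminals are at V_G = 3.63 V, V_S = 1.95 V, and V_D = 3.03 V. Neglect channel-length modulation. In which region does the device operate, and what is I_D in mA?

V_GS = V_G − V_S = 3.63 − 1.95 = 1.68 V; V_DS = V_D − V_S = 3.03 − 1.95 = 1.08 V.
k_n = μ_nC_ox · (W/L) = 2.904 mA/V².
V_ov = V_GS − V_TN = 1.68 − 1.14 = 0.54 V.
Since V_DS = 1.08 V ≥ V_ov = 0.54 V, the device is in saturation.
I_D = ½ k_n V_ov² = 0.5 × 2.904 × 0.54² = 0.423 mA.

Saturation; I_D = 0.423 mA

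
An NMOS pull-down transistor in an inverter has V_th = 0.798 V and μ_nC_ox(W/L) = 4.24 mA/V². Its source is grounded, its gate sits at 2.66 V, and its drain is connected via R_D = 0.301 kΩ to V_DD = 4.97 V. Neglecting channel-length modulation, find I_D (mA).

I_D = 7.35 mA

V_GS = V_G = 2.66 V, so V_ov = 2.66 − 0.798 = 1.86 V.
Assume saturation: I_D = ½ k_n V_ov² = 0.5 × 4.24 × 1.86² = 7.35 mA, giving V_DS = V_DD − I_D R_D = 4.97 − 7.35 × 0.301 = 2.76 V.
V_DS = 2.76 V ≥ V_ov = 1.86 V, confirming saturation.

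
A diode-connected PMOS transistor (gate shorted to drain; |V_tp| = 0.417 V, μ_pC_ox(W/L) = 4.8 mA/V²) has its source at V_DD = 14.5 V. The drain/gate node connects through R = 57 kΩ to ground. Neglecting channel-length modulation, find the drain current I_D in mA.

I_D = 0.242 mA

With gate tied to drain, V_SG = V_SD ≥ V_SG − |V_tp|, so the device is in saturation.
KCL at the drain: ½ k_p (V_SG − |V_tp|)² = (V_DD − V_SG)/R.
Let x = V_SG − 0.417. Then 137 x² + x − 14.08 = 0, giving x = 0.317 V (positive root), so V_SG = 0.734 V.
I_D = (V_DD − V_SG)/R = (14.5 − 0.734) / 57 = 0.242 mA.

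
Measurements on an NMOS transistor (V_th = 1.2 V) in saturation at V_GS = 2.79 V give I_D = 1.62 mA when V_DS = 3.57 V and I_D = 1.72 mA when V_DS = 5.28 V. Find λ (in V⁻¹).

λ = 0.0414 V⁻¹

With V_GS fixed, I_D ∝ (1 + λ V_DS) in saturation, so I_D2/I_D1 = (1 + λ V_DS2)/(1 + λ V_DS1).
1.72/1.62 = 1.062 = (1 + 5.28 λ)/(1 + 3.57 λ).
Solving: λ (I_D1 V_DS2 − I_D2 V_DS1) = I_D2 − I_D1, so λ = (1.72 − 1.62) / (1.62 × 5.28 − 1.72 × 3.57) = 0.1 / 2.41 = 0.0414 V⁻¹.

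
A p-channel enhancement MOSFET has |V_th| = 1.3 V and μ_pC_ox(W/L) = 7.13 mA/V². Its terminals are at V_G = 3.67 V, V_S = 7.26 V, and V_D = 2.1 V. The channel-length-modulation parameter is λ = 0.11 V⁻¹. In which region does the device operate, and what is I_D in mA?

V_SG = V_S − V_G = 7.26 − 3.67 = 3.59 V; V_SD = V_S − V_D = 7.26 − 2.1 = 5.16 V.
V_ov = V_SG − |V_th| = 3.59 − 1.3 = 2.29 V.
Since V_SD = 5.16 V ≥ V_ov = 2.29 V, the device is in saturation.
I_D = ½ k_p V_ov² (1 + λ V_SD) = 0.5 × 7.13 × 2.29² × (1 + 0.11 × 5.16) = 29.3 mA.

Saturation; I_D = 29.3 mA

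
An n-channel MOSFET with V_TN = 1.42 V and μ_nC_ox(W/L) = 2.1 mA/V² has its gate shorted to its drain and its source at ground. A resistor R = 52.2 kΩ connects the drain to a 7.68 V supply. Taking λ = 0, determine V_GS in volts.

With gate tied to drain, V_GS = V_DS ≥ V_GS − V_TN, so the device is in saturation.
KCL at the drain: ½ k_n (V_GS − V_TN)² = (V_DD − V_GS)/R.
Let x = V_GS − 1.42. Then 54.8 x² + x − 6.26 = 0, giving x = 0.329 V (positive root), so V_GS = 1.75 V.
I_D = (V_DD − V_GS)/R = (7.68 − 1.75) / 52.2 = 0.114 mA.

V_GS = 1.75 V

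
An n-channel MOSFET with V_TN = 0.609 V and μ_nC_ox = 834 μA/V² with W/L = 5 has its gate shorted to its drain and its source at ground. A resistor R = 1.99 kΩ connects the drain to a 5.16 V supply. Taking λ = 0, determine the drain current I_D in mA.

With gate tied to drain, V_GS = V_DS ≥ V_GS − V_TN, so the device is in saturation.
k_n = μ_nC_ox · (W/L) = 4.17 mA/V².
KCL at the drain: ½ k_n (V_GS − V_TN)² = (V_DD − V_GS)/R.
Let x = V_GS − 0.609. Then 4.15 x² + x − 4.551 = 0, giving x = 0.934 V (positive root), so V_GS = 1.54 V.
I_D = (V_DD − V_GS)/R = (5.16 − 1.54) / 1.99 = 1.82 mA.

I_D = 1.82 mA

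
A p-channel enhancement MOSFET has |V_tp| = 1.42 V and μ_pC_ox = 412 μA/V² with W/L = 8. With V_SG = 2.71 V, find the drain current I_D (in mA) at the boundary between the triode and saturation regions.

At the boundary V_SD = V_ov = V_SG − |V_tp| = 2.71 − 1.42 = 1.29 V.
k_p = μ_pC_ox · (W/L) = 3.296 mA/V².
I_D = ½ k_p V_ov² = 0.5 × 3.296 × 1.29² = 2.74 mA.

I_D = 2.74 mA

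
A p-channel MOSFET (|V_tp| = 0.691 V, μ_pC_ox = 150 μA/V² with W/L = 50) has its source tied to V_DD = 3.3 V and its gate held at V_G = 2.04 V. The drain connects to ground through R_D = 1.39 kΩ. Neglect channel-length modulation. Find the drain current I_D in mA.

V_SG = V_DD − V_G = 3.3 − 2.04 = 1.26 V, so V_ov = 1.26 − 0.691 = 0.569 V.
k_p = μ_pC_ox · (W/L) = 7.5 mA/V².
Assume saturation: I_D = ½ k_p V_ov² = 0.5 × 7.5 × 0.569² = 1.21 mA, giving V_SD = V_DD − I_D R_D = 3.3 − 1.21 × 1.39 = 1.61 V.
V_SD = 1.61 V ≥ V_ov = 0.569 V, confirming saturation.

I_D = 1.21 mA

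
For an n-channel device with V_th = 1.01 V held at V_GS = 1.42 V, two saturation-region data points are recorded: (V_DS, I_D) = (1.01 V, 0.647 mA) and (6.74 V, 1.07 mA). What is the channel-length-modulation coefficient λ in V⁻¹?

λ = 0.129 V⁻¹

With V_GS fixed, I_D ∝ (1 + λ V_DS) in saturation, so I_D2/I_D1 = (1 + λ V_DS2)/(1 + λ V_DS1).
1.07/0.647 = 1.654 = (1 + 6.74 λ)/(1 + 1.01 λ).
Solving: λ (I_D1 V_DS2 − I_D2 V_DS1) = I_D2 − I_D1, so λ = (1.07 − 0.647) / (0.647 × 6.74 − 1.07 × 1.01) = 0.423 / 3.28 = 0.129 V⁻¹.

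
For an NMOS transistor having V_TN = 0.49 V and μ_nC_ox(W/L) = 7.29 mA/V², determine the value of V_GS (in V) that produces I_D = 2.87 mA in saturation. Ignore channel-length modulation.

V_GS = 1.38 V

In saturation I_D = ½ k_n (V_GS − V_TN)², so V_GS − V_TN = √(2 I_D / k_n) = √(2 × 2.87 / 7.29) = 0.887 V.
V_GS = 0.49 + 0.887 = 1.38 V.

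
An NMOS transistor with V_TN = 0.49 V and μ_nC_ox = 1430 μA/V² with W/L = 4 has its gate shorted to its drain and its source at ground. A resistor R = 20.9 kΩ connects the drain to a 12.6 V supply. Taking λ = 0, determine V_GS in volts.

With gate tied to drain, V_GS = V_DS ≥ V_GS − V_TN, so the device is in saturation.
k_n = μ_nC_ox · (W/L) = 5.72 mA/V².
KCL at the drain: ½ k_n (V_GS − V_TN)² = (V_DD − V_GS)/R.
Let x = V_GS − 0.49. Then 59.8 x² + x − 12.11 = 0, giving x = 0.442 V (positive root), so V_GS = 0.932 V.
I_D = (V_DD − V_GS)/R = (12.6 − 0.932) / 20.9 = 0.558 mA.

V_GS = 0.932 V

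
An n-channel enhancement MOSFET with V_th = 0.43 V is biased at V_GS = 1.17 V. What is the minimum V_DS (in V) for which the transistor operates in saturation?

V_DS,sat = 0.740 V

The boundary between triode and saturation is V_DS = V_GS − V_th = V_ov.
V_ov = 1.17 − 0.43 = 0.74 V.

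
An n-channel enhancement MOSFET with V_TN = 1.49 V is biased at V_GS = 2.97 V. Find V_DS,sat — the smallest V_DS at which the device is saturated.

The boundary between triode and saturation is V_DS = V_GS − V_TN = V_ov.
V_ov = 2.97 − 1.49 = 1.48 V.

V_DS,sat = 1.48 V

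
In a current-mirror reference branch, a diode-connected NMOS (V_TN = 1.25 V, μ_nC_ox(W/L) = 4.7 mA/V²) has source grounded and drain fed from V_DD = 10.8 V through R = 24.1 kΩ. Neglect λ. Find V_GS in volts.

With gate tied to drain, V_GS = V_DS ≥ V_GS − V_TN, so the device is in saturation.
KCL at the drain: ½ k_n (V_GS − V_TN)² = (V_DD − V_GS)/R.
Let x = V_GS − 1.25. Then 56.6 x² + x − 9.55 = 0, giving x = 0.402 V (positive root), so V_GS = 1.65 V.
I_D = (V_DD − V_GS)/R = (10.8 − 1.65) / 24.1 = 0.38 mA.

V_GS = 1.65 V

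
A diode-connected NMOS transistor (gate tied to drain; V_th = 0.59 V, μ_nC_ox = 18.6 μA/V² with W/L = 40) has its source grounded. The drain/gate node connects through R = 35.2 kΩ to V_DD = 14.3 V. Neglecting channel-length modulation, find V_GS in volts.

V_GS = 1.58 V

With gate tied to drain, V_GS = V_DS ≥ V_GS − V_th, so the device is in saturation.
k_n = μ_nC_ox · (W/L) = 0.744 mA/V².
KCL at the drain: ½ k_n (V_GS − V_th)² = (V_DD − V_GS)/R.
Let x = V_GS − 0.59. Then 13.1 x² + x − 13.71 = 0, giving x = 0.986 V (positive root), so V_GS = 1.58 V.
I_D = (V_DD − V_GS)/R = (14.3 − 1.58) / 35.2 = 0.361 mA.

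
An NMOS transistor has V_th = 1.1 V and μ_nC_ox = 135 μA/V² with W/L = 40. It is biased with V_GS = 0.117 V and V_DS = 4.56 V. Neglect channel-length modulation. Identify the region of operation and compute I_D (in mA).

V_GS = 0.117 V < V_th = 1.1 V, so the transistor is in cutoff.

Cutoff; I_D = 0 mA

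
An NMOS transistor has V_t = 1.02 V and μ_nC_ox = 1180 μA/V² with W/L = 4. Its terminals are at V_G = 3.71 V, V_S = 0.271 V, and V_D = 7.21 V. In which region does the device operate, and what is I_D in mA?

Saturation; I_D = 13.8 mA

V_GS = V_G − V_S = 3.71 − 0.271 = 3.44 V; V_DS = V_D − V_S = 7.21 − 0.271 = 6.94 V.
k_n = μ_nC_ox · (W/L) = 4.72 mA/V².
V_ov = V_GS − V_t = 3.44 − 1.02 = 2.42 V.
Since V_DS = 6.94 V ≥ V_ov = 2.42 V, the device is in saturation.
I_D = ½ k_n V_ov² = 0.5 × 4.72 × 2.42² = 13.8 mA.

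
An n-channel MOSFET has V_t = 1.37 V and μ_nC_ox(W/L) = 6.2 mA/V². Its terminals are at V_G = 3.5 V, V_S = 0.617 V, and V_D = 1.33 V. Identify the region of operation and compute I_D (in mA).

Triode; I_D = 5.11 mA

V_GS = V_G − V_S = 3.5 − 0.617 = 2.88 V; V_DS = V_D − V_S = 1.33 − 0.617 = 0.713 V.
V_ov = V_GS − V_t = 2.88 − 1.37 = 1.51 V.
Since V_DS = 0.713 V < V_ov = 1.51 V, the device is in the triode region.
I_D = k_n [V_ov · V_DS − ½ V_DS²] = 6.2 × [1.51 × 0.713 − 0.5 × 0.713²] = 5.11 mA.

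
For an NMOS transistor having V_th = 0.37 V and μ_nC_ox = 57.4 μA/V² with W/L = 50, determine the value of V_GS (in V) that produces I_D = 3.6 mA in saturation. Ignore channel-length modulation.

k_n = μ_nC_ox · (W/L) = 2.87 mA/V².
In saturation I_D = ½ k_n (V_GS − V_th)², so V_GS − V_th = √(2 I_D / k_n) = √(2 × 3.6 / 2.87) = 1.58 V.
V_GS = 0.37 + 1.58 = 1.95 V.

V_GS = 1.95 V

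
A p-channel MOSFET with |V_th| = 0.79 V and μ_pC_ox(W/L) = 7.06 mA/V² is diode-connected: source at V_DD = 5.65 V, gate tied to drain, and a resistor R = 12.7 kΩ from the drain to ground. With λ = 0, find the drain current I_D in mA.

With gate tied to drain, V_SG = V_SD ≥ V_SG − |V_th|, so the device is in saturation.
KCL at the drain: ½ k_p (V_SG − |V_th|)² = (V_DD − V_SG)/R.
Let x = V_SG − 0.79. Then 44.8 x² + x − 4.86 = 0, giving x = 0.318 V (positive root), so V_SG = 1.11 V.
I_D = (V_DD − V_SG)/R = (5.65 − 1.11) / 12.7 = 0.358 mA.

I_D = 0.358 mA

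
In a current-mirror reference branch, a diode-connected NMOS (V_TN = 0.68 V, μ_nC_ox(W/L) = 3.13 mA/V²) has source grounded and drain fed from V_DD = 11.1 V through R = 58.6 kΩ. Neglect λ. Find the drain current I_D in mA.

I_D = 0.172 mA

With gate tied to drain, V_GS = V_DS ≥ V_GS − V_TN, so the device is in saturation.
KCL at the drain: ½ k_n (V_GS − V_TN)² = (V_DD − V_GS)/R.
Let x = V_GS − 0.68. Then 91.7 x² + x − 10.42 = 0, giving x = 0.332 V (positive root), so V_GS = 1.01 V.
I_D = (V_DD − V_GS)/R = (11.1 − 1.01) / 58.6 = 0.172 mA.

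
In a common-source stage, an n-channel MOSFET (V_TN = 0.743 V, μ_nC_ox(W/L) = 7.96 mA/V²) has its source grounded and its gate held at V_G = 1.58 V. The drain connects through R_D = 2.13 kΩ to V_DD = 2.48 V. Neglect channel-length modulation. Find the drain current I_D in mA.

V_GS = V_G = 1.58 V, so V_ov = 1.58 − 0.743 = 0.837 V.
Assume saturation: I_D = ½ k_n V_ov² = 0.5 × 7.96 × 0.837² = 2.79 mA, giving V_DS = V_DD − I_D R_D = 2.48 − 2.79 × 2.13 = -3.46 V.
But -3.46 V < V_ov = 0.837 V, so the device is actually in triode.
In triode I_D = k_n[V_ov V_DS − ½ V_DS²] and I_D = (V_DD − V_DS)/R_D. Equating: 8.48 V_DS² − 15.19 V_DS + 2.48 = 0, giving V_DS = 0.182 V (the root below V_ov).
I_D = (2.48 − 0.182) / 2.13 = 1.08 mA.

I_D = 1.08 mA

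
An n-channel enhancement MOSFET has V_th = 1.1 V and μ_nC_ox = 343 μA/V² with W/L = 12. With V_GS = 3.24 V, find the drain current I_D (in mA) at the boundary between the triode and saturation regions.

At the boundary V_DS = V_ov = V_GS − V_th = 3.24 − 1.1 = 2.14 V.
k_n = μ_nC_ox · (W/L) = 4.116 mA/V².
I_D = ½ k_n V_ov² = 0.5 × 4.116 × 2.14² = 9.42 mA.

I_D = 9.42 mA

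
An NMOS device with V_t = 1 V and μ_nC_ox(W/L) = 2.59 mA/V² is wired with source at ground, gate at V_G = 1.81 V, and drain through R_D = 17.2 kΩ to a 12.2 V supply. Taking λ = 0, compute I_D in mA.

I_D = 0.683 mA

V_GS = V_G = 1.81 V, so V_ov = 1.81 − 1 = 0.81 V.
Assume saturation: I_D = ½ k_n V_ov² = 0.5 × 2.59 × 0.81² = 0.85 mA, giving V_DS = V_DD − I_D R_D = 12.2 − 0.85 × 17.2 = -2.41 V.
But -2.41 V < V_ov = 0.81 V, so the device is actually in triode.
In triode I_D = k_n[V_ov V_DS − ½ V_DS²] and I_D = (V_DD − V_DS)/R_D. Equating: 22.3 V_DS² − 37.08 V_DS + 12.2 = 0, giving V_DS = 0.451 V (the root below V_ov).
I_D = (12.2 − 0.451) / 17.2 = 0.683 mA.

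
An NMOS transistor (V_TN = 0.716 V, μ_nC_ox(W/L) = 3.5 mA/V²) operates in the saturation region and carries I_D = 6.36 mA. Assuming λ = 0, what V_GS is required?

V_GS = 2.62 V

In saturation I_D = ½ k_n (V_GS − V_TN)², so V_GS − V_TN = √(2 I_D / k_n) = √(2 × 6.36 / 3.5) = 1.91 V.
V_GS = 0.716 + 1.91 = 2.62 V.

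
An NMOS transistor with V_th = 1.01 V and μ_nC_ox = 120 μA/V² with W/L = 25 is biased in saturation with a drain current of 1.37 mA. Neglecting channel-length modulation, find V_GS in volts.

V_GS = 1.97 V

k_n = μ_nC_ox · (W/L) = 3 mA/V².
In saturation I_D = ½ k_n (V_GS − V_th)², so V_GS − V_th = √(2 I_D / k_n) = √(2 × 1.37 / 3) = 0.956 V.
V_GS = 1.01 + 0.956 = 1.97 V.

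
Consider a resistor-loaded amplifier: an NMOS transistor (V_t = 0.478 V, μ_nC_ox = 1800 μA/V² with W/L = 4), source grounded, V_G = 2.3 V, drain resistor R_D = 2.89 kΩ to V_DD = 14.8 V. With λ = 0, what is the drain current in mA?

V_GS = V_G = 2.3 V, so V_ov = 2.3 − 0.478 = 1.82 V.
k_n = μ_nC_ox · (W/L) = 7.2 mA/V².
Assume saturation: I_D = ½ k_n V_ov² = 0.5 × 7.2 × 1.82² = 12 mA, giving V_DS = V_DD − I_D R_D = 14.8 − 12 × 2.89 = -19.7 V.
But -19.7 V < V_ov = 1.82 V, so the device is actually in triode.
In triode I_D = k_n[V_ov V_DS − ½ V_DS²] and I_D = (V_DD − V_DS)/R_D. Equating: 10.4 V_DS² − 38.91 V_DS + 14.8 = 0, giving V_DS = 0.43 V (the root below V_ov).
I_D = (14.8 − 0.43) / 2.89 = 4.97 mA.

I_D = 4.97 mA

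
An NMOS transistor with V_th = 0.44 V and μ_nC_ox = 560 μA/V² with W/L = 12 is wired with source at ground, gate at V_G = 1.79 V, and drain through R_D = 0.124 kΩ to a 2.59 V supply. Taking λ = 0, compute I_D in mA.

I_D = 6.12 mA

V_GS = V_G = 1.79 V, so V_ov = 1.79 − 0.44 = 1.35 V.
k_n = μ_nC_ox · (W/L) = 6.72 mA/V².
Assume saturation: I_D = ½ k_n V_ov² = 0.5 × 6.72 × 1.35² = 6.12 mA, giving V_DS = V_DD − I_D R_D = 2.59 − 6.12 × 0.124 = 1.83 V.
V_DS = 1.83 V ≥ V_ov = 1.35 V, confirming saturation.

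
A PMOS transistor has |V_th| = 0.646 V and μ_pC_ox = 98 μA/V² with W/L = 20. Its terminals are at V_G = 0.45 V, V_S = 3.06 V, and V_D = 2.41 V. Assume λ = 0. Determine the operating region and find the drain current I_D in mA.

V_SG = V_S − V_G = 3.06 − 0.45 = 2.61 V; V_SD = V_S − V_D = 3.06 − 2.41 = 0.65 V.
k_p = μ_pC_ox · (W/L) = 1.96 mA/V².
V_ov = V_SG − |V_th| = 2.61 − 0.646 = 1.96 V.
Since V_SD = 0.65 V < V_ov = 1.96 V, the device is in the triode region.
I_D = k_p [V_ov · V_SD − ½ V_SD²] = 1.96 × [1.96 × 0.65 − 0.5 × 0.65²] = 2.09 mA.

Triode; I_D = 2.09 mA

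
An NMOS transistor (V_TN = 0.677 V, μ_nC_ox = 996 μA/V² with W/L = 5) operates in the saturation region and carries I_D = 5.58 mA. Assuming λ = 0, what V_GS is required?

k_n = μ_nC_ox · (W/L) = 4.98 mA/V².
In saturation I_D = ½ k_n (V_GS − V_TN)², so V_GS − V_TN = √(2 I_D / k_n) = √(2 × 5.58 / 4.98) = 1.5 V.
V_GS = 0.677 + 1.5 = 2.17 V.

V_GS = 2.17 V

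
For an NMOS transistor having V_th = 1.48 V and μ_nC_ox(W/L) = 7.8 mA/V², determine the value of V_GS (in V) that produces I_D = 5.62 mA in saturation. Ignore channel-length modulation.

V_GS = 2.68 V

In saturation I_D = ½ k_n (V_GS − V_th)², so V_GS − V_th = √(2 I_D / k_n) = √(2 × 5.62 / 7.8) = 1.2 V.
V_GS = 1.48 + 1.2 = 2.68 V.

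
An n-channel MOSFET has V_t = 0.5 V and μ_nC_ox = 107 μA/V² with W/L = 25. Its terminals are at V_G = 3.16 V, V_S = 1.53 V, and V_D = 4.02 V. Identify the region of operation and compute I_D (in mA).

V_GS = V_G − V_S = 3.16 − 1.53 = 1.63 V; V_DS = V_D − V_S = 4.02 − 1.53 = 2.49 V.
k_n = μ_nC_ox · (W/L) = 2.675 mA/V².
V_ov = V_GS − V_t = 1.63 − 0.5 = 1.13 V.
Since V_DS = 2.49 V ≥ V_ov = 1.13 V, the device is in saturation.
I_D = ½ k_n V_ov² = 0.5 × 2.675 × 1.13² = 1.71 mA.

Saturation; I_D = 1.71 mA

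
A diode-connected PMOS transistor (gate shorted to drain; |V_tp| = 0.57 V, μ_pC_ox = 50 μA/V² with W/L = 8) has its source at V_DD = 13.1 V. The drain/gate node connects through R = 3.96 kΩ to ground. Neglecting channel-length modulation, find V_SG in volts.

V_SG = 3.97 V

With gate tied to drain, V_SG = V_SD ≥ V_SG − |V_tp|, so the device is in saturation.
k_p = μ_pC_ox · (W/L) = 0.4 mA/V².
KCL at the drain: ½ k_p (V_SG − |V_tp|)² = (V_DD − V_SG)/R.
Let x = V_SG − 0.57. Then 0.792 x² + x − 12.53 = 0, giving x = 3.4 V (positive root), so V_SG = 3.97 V.
I_D = (V_DD − V_SG)/R = (13.1 − 3.97) / 3.96 = 2.31 mA.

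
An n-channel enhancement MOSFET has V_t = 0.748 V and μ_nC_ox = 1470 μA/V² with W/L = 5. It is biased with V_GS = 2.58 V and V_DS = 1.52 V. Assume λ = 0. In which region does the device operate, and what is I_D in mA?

k_n = μ_nC_ox · (W/L) = 7.35 mA/V².
V_ov = V_GS − V_t = 2.58 − 0.748 = 1.83 V.
Since V_DS = 1.52 V < V_ov = 1.83 V, the device is in the triode region.
I_D = k_n [V_ov · V_DS − ½ V_DS²] = 7.35 × [1.83 × 1.52 − 0.5 × 1.52²] = 12 mA.

Triode; I_D = 12.0 mA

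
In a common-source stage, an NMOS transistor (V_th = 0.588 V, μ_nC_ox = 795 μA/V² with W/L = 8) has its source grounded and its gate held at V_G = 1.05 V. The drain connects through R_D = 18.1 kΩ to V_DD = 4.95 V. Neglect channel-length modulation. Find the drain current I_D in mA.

I_D = 0.268 mA

V_GS = V_G = 1.05 V, so V_ov = 1.05 − 0.588 = 0.462 V.
k_n = μ_nC_ox · (W/L) = 6.36 mA/V².
Assume saturation: I_D = ½ k_n V_ov² = 0.5 × 6.36 × 0.462² = 0.679 mA, giving V_DS = V_DD − I_D R_D = 4.95 − 0.679 × 18.1 = -7.34 V.
But -7.34 V < V_ov = 0.462 V, so the device is actually in triode.
In triode I_D = k_n[V_ov V_DS − ½ V_DS²] and I_D = (V_DD − V_DS)/R_D. Equating: 57.6 V_DS² − 54.18 V_DS + 4.95 = 0, giving V_DS = 0.103 V (the root below V_ov).
I_D = (4.95 − 0.103) / 18.1 = 0.268 mA.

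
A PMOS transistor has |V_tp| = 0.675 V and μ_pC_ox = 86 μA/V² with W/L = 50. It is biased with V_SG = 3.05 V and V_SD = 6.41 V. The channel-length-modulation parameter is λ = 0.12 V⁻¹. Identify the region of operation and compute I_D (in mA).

k_p = μ_pC_ox · (W/L) = 4.3 mA/V².
V_ov = V_SG − |V_tp| = 3.05 − 0.675 = 2.38 V.
Since V_SD = 6.41 V ≥ V_ov = 2.38 V, the device is in saturation.
I_D = ½ k_p V_ov² (1 + λ V_SD) = 0.5 × 4.3 × 2.38² × (1 + 0.12 × 6.41) = 21.5 mA.

Saturation; I_D = 21.5 mA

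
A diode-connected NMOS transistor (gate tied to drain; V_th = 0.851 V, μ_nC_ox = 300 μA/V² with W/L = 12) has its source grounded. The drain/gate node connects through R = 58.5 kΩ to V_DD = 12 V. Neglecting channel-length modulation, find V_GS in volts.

With gate tied to drain, V_GS = V_DS ≥ V_GS − V_th, so the device is in saturation.
k_n = μ_nC_ox · (W/L) = 3.6 mA/V².
KCL at the drain: ½ k_n (V_GS − V_th)² = (V_DD − V_GS)/R.
Let x = V_GS − 0.851. Then 105 x² + x − 11.15 = 0, giving x = 0.321 V (positive root), so V_GS = 1.17 V.
I_D = (V_DD − V_GS)/R = (12 − 1.17) / 58.5 = 0.185 mA.

V_GS = 1.17 V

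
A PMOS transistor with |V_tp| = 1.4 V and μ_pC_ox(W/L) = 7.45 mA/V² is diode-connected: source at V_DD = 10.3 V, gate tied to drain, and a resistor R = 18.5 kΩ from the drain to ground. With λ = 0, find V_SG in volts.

V_SG = 1.75 V

With gate tied to drain, V_SG = V_SD ≥ V_SG − |V_tp|, so the device is in saturation.
KCL at the drain: ½ k_p (V_SG − |V_tp|)² = (V_DD − V_SG)/R.
Let x = V_SG − 1.4. Then 68.9 x² + x − 8.9 = 0, giving x = 0.352 V (positive root), so V_SG = 1.75 V.
I_D = (V_DD − V_SG)/R = (10.3 − 1.75) / 18.5 = 0.462 mA.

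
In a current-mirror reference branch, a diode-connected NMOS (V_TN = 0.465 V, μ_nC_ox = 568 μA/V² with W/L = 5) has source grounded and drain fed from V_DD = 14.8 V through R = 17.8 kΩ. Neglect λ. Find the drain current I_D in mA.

I_D = 0.764 mA

With gate tied to drain, V_GS = V_DS ≥ V_GS − V_TN, so the device is in saturation.
k_n = μ_nC_ox · (W/L) = 2.84 mA/V².
KCL at the drain: ½ k_n (V_GS − V_TN)² = (V_DD − V_GS)/R.
Let x = V_GS − 0.465. Then 25.3 x² + x − 14.34 = 0, giving x = 0.734 V (positive root), so V_GS = 1.2 V.
I_D = (V_DD − V_GS)/R = (14.8 − 1.2) / 17.8 = 0.764 mA.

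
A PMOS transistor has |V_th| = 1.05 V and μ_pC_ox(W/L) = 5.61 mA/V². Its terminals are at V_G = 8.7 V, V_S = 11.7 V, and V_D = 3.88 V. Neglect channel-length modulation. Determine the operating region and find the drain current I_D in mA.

V_SG = V_S − V_G = 11.7 − 8.7 = 3 V; V_SD = V_S − V_D = 11.7 − 3.88 = 7.82 V.
V_ov = V_SG − |V_th| = 3 − 1.05 = 1.95 V.
Since V_SD = 7.82 V ≥ V_ov = 1.95 V, the device is in saturation.
I_D = ½ k_p V_ov² = 0.5 × 5.61 × 1.95² = 10.7 mA.

Saturation; I_D = 10.7 mA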